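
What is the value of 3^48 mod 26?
1

Repeated squaring. Binary of 48 = 110000.
3^1 ≡ 3 (mod 26); 3^2 ≡ 9 (mod 26); 3^4 ≡ 3 (mod 26); 3^8 ≡ 9 (mod 26); 3^16 ≡ 3 (mod 26); 3^32 ≡ 9 (mod 26)
3^48 = 3^16 × 3^32 ≡ 1 (mod 26)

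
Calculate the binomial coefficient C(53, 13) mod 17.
0

Using Lucas' theorem:
Write n=53 and k=13 in base 17:
n in base 17: [3, 2]
k in base 17: [0, 13]
C(53,13) mod 17 = ∏ C(n_i, k_i) mod 17
Digit binomials (mod 17): C(3,0) = 1; C(2,13) = 0 (k_i > n_i)
Product: 1 × 0 = 0 ≡ 0 (mod 17)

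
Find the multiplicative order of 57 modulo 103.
6

103 is prime, so ord(57) divides φ(103) = 102.
Divisors of 102: 1, 2, 3, 6, 17, 34, 51, 102.
Repeated squaring: 57^1 ≡ 57, 57^2 ≡ 56, 57^4 ≡ 46, 57^8 ≡ 56, 57^16 ≡ 46, 57^32 ≡ 56, 57^64 ≡ 46 (mod 103).
Test 57^d mod 103 for each divisor d in increasing order:
57^1 ≡ 57
57^2 ≡ 56
57^3 = 57^2·57^1 ≡ 102
57^6 = 57^4·57^2 ≡ 1  ← first divisor giving 1
The order is 6.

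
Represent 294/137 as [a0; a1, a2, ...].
[2; 6, 1, 5, 1, 2]

Euclidean algorithm steps:
294 = 2 × 137 + 20
137 = 6 × 20 + 17
20 = 1 × 17 + 3
17 = 5 × 3 + 2
3 = 1 × 2 + 1
2 = 2 × 1 + 0
Continued fraction: [2; 6, 1, 5, 1, 2]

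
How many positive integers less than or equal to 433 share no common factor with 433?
432

433 = 433
φ(n) = n × ∏(1 - 1/p) for each prime p dividing n
φ(433) = 433 × (1 - 1/433) = 432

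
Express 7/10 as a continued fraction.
[0; 1, 2, 3]

Euclidean algorithm steps:
7 = 0 × 10 + 7
10 = 1 × 7 + 3
7 = 2 × 3 + 1
3 = 3 × 1 + 0
Continued fraction: [0; 1, 2, 3]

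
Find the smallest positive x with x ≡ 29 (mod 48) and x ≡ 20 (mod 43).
1181

Using Chinese Remainder Theorem:
M = 48 × 43 = 2064
M1 = 43, M2 = 48
y1 = 43^(-1) mod 48 = 19
y2 = 48^(-1) mod 43 = 26
x = (29×43×19 + 20×48×26) mod 2064 = 1181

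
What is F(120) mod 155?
0

Matrix identity: Q^n = [[F_(n+1), F_n], [F_n, F_(n-1)]] with Q = [[1,1],[1,0]].
n = 120 = 1111000₂. Square-and-multiply, entries mod 155:
Q^1 = [[1,1],[1,0]]
Q^3 = (Q^1)²·Q = [[3,2],[2,1]]
Q^7 = (Q^3)²·Q = [[21,13],[13,8]]
Q^15 = (Q^7)²·Q = [[57,145],[145,67]]
Q^30 = (Q^15)² = [[94,0],[0,94]]
Q^60 = (Q^30)² = [[1,0],[0,1]]
Q^120 = (Q^60)² = [[1,0],[0,1]]
F_120 mod 155 = Q^120[0][1] = 0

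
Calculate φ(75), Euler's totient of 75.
40

75 = 3 × 5^2
φ(n) = n × ∏(1 - 1/p) for each prime p dividing n
φ(75) = 75 × (1 - 1/3) × (1 - 1/5) = 40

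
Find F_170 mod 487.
405

Matrix identity: Q^n = [[F_(n+1), F_n], [F_n, F_(n-1)]] with Q = [[1,1],[1,0]].
n = 170 = 10101010₂. Square-and-multiply, entries mod 487:
Q^1 = [[1,1],[1,0]]
Q^2 = (Q^1)² = [[2,1],[1,1]]
Q^5 = (Q^2)²·Q = [[8,5],[5,3]]
Q^10 = (Q^5)² = [[89,55],[55,34]]
Q^21 = (Q^10)²·Q = [[179,232],[232,434]]
Q^42 = (Q^21)² = [[153,12],[12,141]]
Q^85 = (Q^42)²·Q = [[296,177],[177,119]]
Q^170 = (Q^85)² = [[117,405],[405,199]]
F_170 mod 487 = Q^170[0][1] = 405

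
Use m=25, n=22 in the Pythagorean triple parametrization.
(141, 1100, 1109)

Euclid's formula: a = m² - n², b = 2mn, c = m² + n²
m = 25, n = 22
a = 25² - 22² = 625 - 484 = 141
b = 2 × 25 × 22 = 1100
c = 25² + 22² = 625 + 484 = 1109
Verification: 141² + 1100² = 19881 + 1210000 = 1229881 = 1109² ✓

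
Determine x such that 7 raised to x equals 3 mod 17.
3

Baby-step giant-step with step n = ⌈√17⌉ = 5.
Baby steps 7^j mod 17 (j:value) for j=0..4: 0:1, 1:7, 2:15, 3:3, 4:4.
h = 3 is already in the table at j=3, so x = 3.
Check: 7^3 ≡ 3 (mod 17).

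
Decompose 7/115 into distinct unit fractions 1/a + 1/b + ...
1/17 + 1/489 + 1/955995

Greedy algorithm:
7/115: ceiling(115/7) = 17, use 1/17
4/1955: ceiling(1955/4) = 489, use 1/489
1/955995: ceiling(955995/1) = 955995, use 1/955995
Result: 7/115 = 1/17 + 1/489 + 1/955995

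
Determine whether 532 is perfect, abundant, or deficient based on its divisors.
abundant

Proper divisors of 532: sum = 1 + 2 + 4 + 7 + 14 + 19 + 28 + 38 + 76 + 133 + 266 = 588
Since 588 > 532, 532 is abundant.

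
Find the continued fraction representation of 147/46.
[3; 5, 9]

Euclidean algorithm steps:
147 = 3 × 46 + 9
46 = 5 × 9 + 1
9 = 9 × 1 + 0
Continued fraction: [3; 5, 9]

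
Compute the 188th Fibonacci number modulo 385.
186

Matrix identity: Q^n = [[F_(n+1), F_n], [F_n, F_(n-1)]] with Q = [[1,1],[1,0]].
n = 188 = 10111100₂. Square-and-multiply, entries mod 385:
Q^1 = [[1,1],[1,0]]
Q^2 = (Q^1)² = [[2,1],[1,1]]
Q^5 = (Q^2)²·Q = [[8,5],[5,3]]
Q^11 = (Q^5)²·Q = [[144,89],[89,55]]
Q^23 = (Q^11)²·Q = [[168,167],[167,1]]
Q^47 = (Q^23)²·Q = [[21,288],[288,118]]
Q^94 = (Q^47)² = [[225,377],[377,233]]
Q^188 = (Q^94)² = [[254,186],[186,68]]
F_188 mod 385 = Q^188[0][1] = 186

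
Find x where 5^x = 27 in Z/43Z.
27

Baby-step giant-step with step n = ⌈√43⌉ = 7.
Baby steps 5^j mod 43 (j:value) for j=0..6: 0:1, 1:5, 2:25, 3:39, 4:23, 5:29, 6:16.
Giant-step multiplier: 5^(-7) ≡ 5^(42-7) = 5^35 ≡ 7 (mod 43).
Giant steps γ_i = 27·7^i mod 43: γ_0=27, γ_1=17, γ_2=33, γ_3=16 (in table at j=6).
x = i·n + j = 3·7 + 6 = 27.
Check: 5^27 ≡ 27 (mod 43).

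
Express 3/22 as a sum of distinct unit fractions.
1/8 + 1/88

Greedy algorithm:
3/22: ceiling(22/3) = 8, use 1/8
1/88: ceiling(88/1) = 88, use 1/88
Result: 3/22 = 1/8 + 1/88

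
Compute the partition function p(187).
1280011042268

p(n) counts ways to write n as a sum of positive integers (order ignored).
Euler's pentagonal recurrence: p(k) = p(k-1) + p(k-2) - p(k-5) - p(k-7) + p(k-12) + p(k-15) - ... (offsets j(3j∓1)/2, signs ++--, p(0)=1, p(<0)=0).
DP table for k = 0..186: p(0)=1, p(1)=1, p(2)=2, p(3)=3, p(4)=5, p(5)=7, p(6)=11, p(7)=15, p(8)=22, p(9)=30, p(10)=42, p(11)=56, p(12)=77, p(13)=101, p(14)=135, p(15)=176, p(16)=231, p(17)=297, p(18)=385, p(19)=490, p(20)=627, p(21)=792, p(22)=1002, p(23)=1255, p(24)=1575, p(25)=1958, p(26)=2436, p(27)=3010, p(28)=3718, p(29)=4565, p(30)=5604, p(31)=6842, p(32)=8349, p(33)=10143, p(34)=12310, p(35)=14883, p(36)=17977, p(37)=21637, p(38)=26015, p(39)=31185, p(40)=37338, p(41)=44583, p(42)=53174, p(43)=63261, p(44)=75175, p(45)=89134, p(46)=105558, p(47)=124754, p(48)=147273, p(49)=173525, p(50)=204226, p(51)=239943, p(52)=281589, p(53)=329931, p(54)=386155, p(55)=451276, p(56)=526823, p(57)=614154, p(58)=715220, p(59)=831820, p(60)=966467, p(61)=1121505, p(62)=1300156, p(63)=1505499, p(64)=1741630, p(65)=2012558, p(66)=2323520, p(67)=2679689, p(68)=3087735, p(69)=3554345, p(70)=4087968, p(71)=4697205, p(72)=5392783, p(73)=6185689, p(74)=7089500, p(75)=8118264, p(76)=9289091, p(77)=10619863, p(78)=12132164, p(79)=13848650, p(80)=15796476, p(81)=18004327, p(82)=20506255, p(83)=23338469, p(84)=26543660, p(85)=30167357, p(86)=34262962, p(87)=38887673, p(88)=44108109, p(89)=49995925, p(90)=56634173, p(91)=64112359, p(92)=72533807, p(93)=82010177, p(94)=92669720, p(95)=104651419, p(96)=118114304, p(97)=133230930, p(98)=150198136, p(99)=169229875, p(100)=190569292, p(101)=214481126, p(102)=241265379, p(103)=271248950, p(104)=304801365, p(105)=342325709, p(106)=384276336, p(107)=431149389, p(108)=483502844, p(109)=541946240, p(110)=607163746, p(111)=679903203, p(112)=761002156, p(113)=851376628, p(114)=952050665, p(115)=1064144451, p(116)=1188908248, p(117)=1327710076, p(118)=1482074143, p(119)=1653668665, p(120)=1844349560, p(121)=2056148051, p(122)=2291320912, p(123)=2552338241, p(124)=2841940500, p(125)=3163127352, p(126)=3519222692, p(127)=3913864295, p(128)=4351078600, p(129)=4835271870, p(130)=5371315400, p(131)=5964539504, p(132)=6620830889, p(133)=7346629512, p(134)=8149040695, p(135)=9035836076, p(136)=10015581680, p(137)=11097645016, p(138)=12292341831, p(139)=13610949895, p(140)=15065878135, p(141)=16670689208, p(142)=18440293320, p(143)=20390982757, p(144)=22540654445, p(145)=24908858009, p(146)=27517052599, p(147)=30388671978, p(148)=33549419497, p(149)=37027355200, p(150)=40853235313, p(151)=45060624582, p(152)=49686288421, p(153)=54770336324, p(154)=60356673280, p(155)=66493182097, p(156)=73232243759, p(157)=80630964769, p(158)=88751778802, p(159)=97662728555, p(160)=107438159466, p(161)=118159068427, p(162)=129913904637, p(163)=142798995930, p(164)=156919475295, p(165)=172389800255, p(166)=189334822579, p(167)=207890420102, p(168)=228204732751, p(169)=250438925115, p(170)=274768617130, p(171)=301384802048, p(172)=330495499613, p(173)=362326859895, p(174)=397125074750, p(175)=435157697830, p(176)=476715857290, p(177)=522115831195, p(178)=571701605655, p(179)=625846753120, p(180)=684957390936, p(181)=749474411781, p(182)=819876908323, p(183)=896684817527, p(184)=980462880430, p(185)=1071823774337, p(186)=1171432692373.
Final step: p(187) = p(186) + p(185) - p(182) - p(180) + p(175) + p(172) - p(165) - p(161) + p(152) + p(147) - p(136) - p(130) + p(117) + p(110) - p(95) - p(87) + p(70) + p(61) - p(42) - p(32) + p(11) + p(0)
= 1171432692373 + 1071823774337 - 819876908323 - 684957390936 + 435157697830 + 330495499613 - 172389800255 - 118159068427 + 49686288421 + 30388671978 - 10015581680 - 5371315400 + 1327710076 + 607163746 - 104651419 - 38887673 + 4087968 + 1121505 - 53174 - 8349 + 56 + 1
= 1280011042268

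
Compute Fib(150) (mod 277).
77

Matrix identity: Q^n = [[F_(n+1), F_n], [F_n, F_(n-1)]] with Q = [[1,1],[1,0]].
n = 150 = 10010110₂. Square-and-multiply, entries mod 277:
Q^1 = [[1,1],[1,0]]
Q^2 = (Q^1)² = [[2,1],[1,1]]
Q^4 = (Q^2)² = [[5,3],[3,2]]
Q^9 = (Q^4)²·Q = [[55,34],[34,21]]
Q^18 = (Q^9)² = [[26,91],[91,212]]
Q^37 = (Q^18)²·Q = [[145,93],[93,52]]
Q^75 = (Q^37)²·Q = [[74,35],[35,39]]
Q^150 = (Q^75)² = [[53,77],[77,253]]
F_150 mod 277 = Q^150[0][1] = 77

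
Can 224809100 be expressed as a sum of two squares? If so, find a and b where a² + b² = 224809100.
Not possible

Factorization: 224809100 = 2^2 × 5^2 × 131^3
By Fermat: n is sum of two squares iff every prime p ≡ 3 (mod 4) appears to even power.
Prime(s) ≡ 3 (mod 4) with odd exponent: [(131, 3)]
Therefore 224809100 cannot be expressed as a² + b².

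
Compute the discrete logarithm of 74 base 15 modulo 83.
35

Baby-step giant-step with step n = ⌈√83⌉ = 10.
Baby steps 15^j mod 83 (j:value) for j=0..9: 0:1, 1:15, 2:59, 3:55, 4:78, 5:8, 6:37, 7:57, 8:25, 9:43.
Giant-step multiplier: 15^(-10) ≡ 15^(82-10) = 15^72 ≡ 48 (mod 83).
Giant steps γ_i = 74·48^i mod 83: γ_0=74, γ_1=66, γ_2=14, γ_3=8 (in table at j=5).
x = i·n + j = 3·10 + 5 = 35.
Check: 15^35 ≡ 74 (mod 83).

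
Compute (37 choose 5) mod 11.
0

Using Lucas' theorem:
Write n=37 and k=5 in base 11:
n in base 11: [3, 4]
k in base 11: [0, 5]
C(37,5) mod 11 = ∏ C(n_i, k_i) mod 11
Digit binomials (mod 11): C(3,0) = 1; C(4,5) = 0 (k_i > n_i)
Product: 1 × 0 = 0 ≡ 0 (mod 11)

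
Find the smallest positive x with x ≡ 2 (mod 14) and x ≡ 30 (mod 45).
30

Using Chinese Remainder Theorem:
M = 14 × 45 = 630
M1 = 45, M2 = 14
y1 = 45^(-1) mod 14 = 5
y2 = 14^(-1) mod 45 = 29
x = (2×45×5 + 30×14×29) mod 630 = 30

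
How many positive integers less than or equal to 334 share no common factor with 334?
166

334 = 2 × 167
φ(n) = n × ∏(1 - 1/p) for each prime p dividing n
φ(334) = 334 × (1 - 1/2) × (1 - 1/167) = 166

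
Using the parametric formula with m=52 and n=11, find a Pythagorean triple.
(2583, 1144, 2825)

Euclid's formula: a = m² - n², b = 2mn, c = m² + n²
m = 52, n = 11
a = 52² - 11² = 2704 - 121 = 2583
b = 2 × 52 × 11 = 1144
c = 52² + 11² = 2704 + 121 = 2825
Verification: 2583² + 1144² = 6671889 + 1308736 = 7980625 = 2825² ✓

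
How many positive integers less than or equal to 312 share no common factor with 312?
96

312 = 2^3 × 3 × 13
φ(n) = n × ∏(1 - 1/p) for each prime p dividing n
φ(312) = 312 × (1 - 1/2) × (1 - 1/3) × (1 - 1/13) = 96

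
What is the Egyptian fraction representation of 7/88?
1/13 + 1/382 + 1/218504

Greedy algorithm:
7/88: ceiling(88/7) = 13, use 1/13
3/1144: ceiling(1144/3) = 382, use 1/382
1/218504: ceiling(218504/1) = 218504, use 1/218504
Result: 7/88 = 1/13 + 1/382 + 1/218504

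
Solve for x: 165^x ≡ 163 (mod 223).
93

Baby-step giant-step with step n = ⌈√223⌉ = 15.
Baby steps 165^j mod 223 (j:value) for j=0..14: 0:1, 1:165, 2:19, 3:13, 4:138, 5:24, 6:169, 7:10, 8:89, 9:190, 10:130, 11:42, 12:17, 13:129, 14:100.
Giant-step multiplier: 165^(-15) ≡ 165^(222-15) = 165^207 ≡ 111 (mod 223).
Giant steps γ_i = 163·111^i mod 223: γ_0=163, γ_1=30, γ_2=208, γ_3=119, γ_4=52, γ_5=197, γ_6=13 (in table at j=3).
x = i·n + j = 6·15 + 3 = 93.
Check: 165^93 ≡ 163 (mod 223).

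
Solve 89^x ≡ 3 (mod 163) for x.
53

Baby-step giant-step with step n = ⌈√163⌉ = 13.
Baby steps 89^j mod 163 (j:value) for j=0..12: 0:1, 1:89, 2:97, 3:157, 4:118, 5:70, 6:36, 7:107, 8:69, 9:110, 10:10, 11:75, 12:155.
Giant-step multiplier: 89^(-13) ≡ 89^(162-13) = 89^149 ≡ 19 (mod 163).
Giant steps γ_i = 3·19^i mod 163: γ_0=3, γ_1=57, γ_2=105, γ_3=39, γ_4=89 (in table at j=1).
x = i·n + j = 4·13 + 1 = 53.
Check: 89^53 ≡ 3 (mod 163).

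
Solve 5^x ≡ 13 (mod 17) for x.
4

Baby-step giant-step with step n = ⌈√17⌉ = 5.
Baby steps 5^j mod 17 (j:value) for j=0..4: 0:1, 1:5, 2:8, 3:6, 4:13.
h = 13 is already in the table at j=4, so x = 4.
Check: 5^4 ≡ 13 (mod 17).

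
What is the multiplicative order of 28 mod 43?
42

43 is prime, so ord(28) divides φ(43) = 42.
Divisors of 42: 1, 2, 3, 6, 7, 14, 21, 42.
Repeated squaring: 28^1 ≡ 28, 28^2 ≡ 10, 28^4 ≡ 14, 28^8 ≡ 24, 28^16 ≡ 17, 28^32 ≡ 31 (mod 43).
Test 28^d mod 43 for each divisor d in increasing order:
28^1 ≡ 28
28^2 ≡ 10
28^3 = 28^2·28^1 ≡ 22
28^6 = 28^4·28^2 ≡ 11
28^7 = 28^4·28^2·28^1 ≡ 7
28^14 = 28^8·28^4·28^2 ≡ 6
28^21 = 28^16·28^4·28^1 ≡ 42
28^42 = 28^32·28^8·28^2 ≡ 1  ← first divisor giving 1
The order is 42.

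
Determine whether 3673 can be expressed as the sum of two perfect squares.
37² + 48² (a=37, b=48)

Factorization: 3673 = 3673
By Fermat: n is sum of two squares iff every prime p ≡ 3 (mod 4) appears to even power.
All primes ≡ 3 (mod 4) appear to even power.
Search a = 0, 1, 2, … for 3673 - a² a perfect square: first hit at a = 37: 3673 - 1369 = 2304 = 48².
3673 = 37² + 48² = 1369 + 2304 ✓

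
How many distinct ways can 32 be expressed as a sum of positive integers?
8349

p(n) counts ways to write n as a sum of positive integers (order ignored).
Euler's pentagonal recurrence: p(k) = p(k-1) + p(k-2) - p(k-5) - p(k-7) + p(k-12) + p(k-15) - ... (offsets j(3j∓1)/2, signs ++--, p(0)=1, p(<0)=0).
DP table for k = 0..31: p(0)=1, p(1)=1, p(2)=2, p(3)=3, p(4)=5, p(5)=7, p(6)=11, p(7)=15, p(8)=22, p(9)=30, p(10)=42, p(11)=56, p(12)=77, p(13)=101, p(14)=135, p(15)=176, p(16)=231, p(17)=297, p(18)=385, p(19)=490, p(20)=627, p(21)=792, p(22)=1002, p(23)=1255, p(24)=1575, p(25)=1958, p(26)=2436, p(27)=3010, p(28)=3718, p(29)=4565, p(30)=5604, p(31)=6842.
Final step: p(32) = p(31) + p(30) - p(27) - p(25) + p(20) + p(17) - p(10) - p(6)
= 6842 + 5604 - 3010 - 1958 + 627 + 297 - 42 - 11
= 8349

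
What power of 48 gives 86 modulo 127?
89

Baby-step giant-step with step n = ⌈√127⌉ = 12.
Baby steps 48^j mod 127 (j:value) for j=0..11: 0:1, 1:48, 2:18, 3:102, 4:70, 5:58, 6:117, 7:28, 8:74, 9:123, 10:62, 11:55.
Giant-step multiplier: 48^(-12) ≡ 48^(126-12) = 48^114 ≡ 47 (mod 127).
Giant steps γ_i = 86·47^i mod 127: γ_0=86, γ_1=105, γ_2=109, γ_3=43, γ_4=116, γ_5=118, γ_6=85, γ_7=58 (in table at j=5).
x = i·n + j = 7·12 + 5 = 89.
Check: 48^89 ≡ 86 (mod 127).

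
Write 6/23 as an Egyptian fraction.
1/4 + 1/92

Greedy algorithm:
6/23: ceiling(23/6) = 4, use 1/4
1/92: ceiling(92/1) = 92, use 1/92
Result: 6/23 = 1/4 + 1/92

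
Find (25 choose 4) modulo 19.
15

Using Lucas' theorem:
Write n=25 and k=4 in base 19:
n in base 19: [1, 6]
k in base 19: [0, 4]
C(25,4) mod 19 = ∏ C(n_i, k_i) mod 19
Digit binomials (mod 19): C(1,0) = 1; C(6,4) = 15
Product: 1 × 15 = 15 ≡ 15 (mod 19)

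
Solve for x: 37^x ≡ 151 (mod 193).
102

Baby-step giant-step with step n = ⌈√193⌉ = 14.
Baby steps 37^j mod 193 (j:value) for j=0..13: 0:1, 1:37, 2:18, 3:87, 4:131, 5:22, 6:42, 7:10, 8:177, 9:180, 10:98, 11:152, 12:27, 13:34.
Giant-step multiplier: 37^(-14) ≡ 37^(192-14) = 37^178 ≡ 83 (mod 193).
Giant steps γ_i = 151·83^i mod 193: γ_0=151, γ_1=181, γ_2=162, γ_3=129, γ_4=92, γ_5=109, γ_6=169, γ_7=131 (in table at j=4).
x = i·n + j = 7·14 + 4 = 102.
Check: 37^102 ≡ 151 (mod 193).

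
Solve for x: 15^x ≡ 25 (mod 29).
12

Baby-step giant-step with step n = ⌈√29⌉ = 6.
Baby steps 15^j mod 29 (j:value) for j=0..5: 0:1, 1:15, 2:22, 3:11, 4:20, 5:10.
Giant-step multiplier: 15^(-6) ≡ 15^(28-6) = 15^22 ≡ 6 (mod 29).
Giant steps γ_i = 25·6^i mod 29: γ_0=25, γ_1=5, γ_2=1 (in table at j=0).
x = i·n + j = 2·6 + 0 = 12.
Check: 15^12 ≡ 25 (mod 29).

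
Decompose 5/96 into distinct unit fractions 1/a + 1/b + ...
1/20 + 1/480

Greedy algorithm:
5/96: ceiling(96/5) = 20, use 1/20
1/480: ceiling(480/1) = 480, use 1/480
Result: 5/96 = 1/20 + 1/480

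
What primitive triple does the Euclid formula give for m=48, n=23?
(1775, 2208, 2833)

Euclid's formula: a = m² - n², b = 2mn, c = m² + n²
m = 48, n = 23
a = 48² - 23² = 2304 - 529 = 1775
b = 2 × 48 × 23 = 2208
c = 48² + 23² = 2304 + 529 = 2833
Verification: 1775² + 2208² = 3150625 + 4875264 = 8025889 = 2833² ✓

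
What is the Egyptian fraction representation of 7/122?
1/18 + 1/549

Greedy algorithm:
7/122: ceiling(122/7) = 18, use 1/18
1/549: ceiling(549/1) = 549, use 1/549
Result: 7/122 = 1/18 + 1/549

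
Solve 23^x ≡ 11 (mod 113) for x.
10

Baby-step giant-step with step n = ⌈√113⌉ = 11.
Baby steps 23^j mod 113 (j:value) for j=0..10: 0:1, 1:23, 2:77, 3:76, 4:53, 5:89, 6:13, 7:73, 8:97, 9:84, 10:11.
h = 11 is already in the table at j=10, so x = 10.
Check: 23^10 ≡ 11 (mod 113).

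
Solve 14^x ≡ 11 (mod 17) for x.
15

Baby-step giant-step with step n = ⌈√17⌉ = 5.
Baby steps 14^j mod 17 (j:value) for j=0..4: 0:1, 1:14, 2:9, 3:7, 4:13.
Giant-step multiplier: 14^(-5) ≡ 14^(16-5) = 14^11 ≡ 10 (mod 17).
Giant steps γ_i = 11·10^i mod 17: γ_0=11, γ_1=8, γ_2=12, γ_3=1 (in table at j=0).
x = i·n + j = 3·5 + 0 = 15.
Check: 14^15 ≡ 11 (mod 17).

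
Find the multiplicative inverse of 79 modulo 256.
175

gcd(79, 256) = 1, so the inverse exists.
Extended Euclidean algorithm on (256, 79):
256 = 3 × 79 + 19  ⟹  19 = (1)·256 + (-3)·79
79 = 4 × 19 + 3  ⟹  3 = (-4)·256 + (13)·79
19 = 6 × 3 + 1  ⟹  1 = (25)·256 + (-81)·79
So (-81)·79 ≡ 1 (mod 256), i.e. 79^(-1) ≡ -81 ≡ 175 (mod 256).
Check: 79 × 175 = 13825 ≡ 1 (mod 256)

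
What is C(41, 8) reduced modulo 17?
0

Using Lucas' theorem:
Write n=41 and k=8 in base 17:
n in base 17: [2, 7]
k in base 17: [0, 8]
C(41,8) mod 17 = ∏ C(n_i, k_i) mod 17
Digit binomials (mod 17): C(2,0) = 1; C(7,8) = 0 (k_i > n_i)
Product: 1 × 0 = 0 ≡ 0 (mod 17)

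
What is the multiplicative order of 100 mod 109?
54

109 is prime, so ord(100) divides φ(109) = 108.
Divisors of 108: 1, 2, 3, 4, 6, 9, 12, 18, 27, 36, 54, 108.
Repeated squaring: 100^1 ≡ 100, 100^2 ≡ 81, 100^4 ≡ 21, 100^8 ≡ 5, 100^16 ≡ 25, 100^32 ≡ 80, 100^64 ≡ 78 (mod 109).
Test 100^d mod 109 for each divisor d in increasing order:
100^1 ≡ 100
100^2 ≡ 81
100^3 = 100^2·100^1 ≡ 34
100^4 ≡ 21
100^6 = 100^4·100^2 ≡ 66
100^9 = 100^8·100^1 ≡ 64
100^12 = 100^8·100^4 ≡ 105
100^18 = 100^16·100^2 ≡ 63
100^27 = 100^16·100^8·100^2·100^1 ≡ 108
100^36 = 100^32·100^4 ≡ 45
100^54 = 100^32·100^16·100^4·100^2 ≡ 1  ← first divisor giving 1
The order is 54.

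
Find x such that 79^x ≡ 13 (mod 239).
69

Baby-step giant-step with step n = ⌈√239⌉ = 16.
Baby steps 79^j mod 239 (j:value) for j=0..15: 0:1, 1:79, 2:27, 3:221, 4:12, 5:231, 6:85, 7:23, 8:144, 9:143, 10:64, 11:37, 12:55, 13:43, 14:51, 15:205.
Giant-step multiplier: 79^(-16) ≡ 79^(238-16) = 79^222 ≡ 109 (mod 239).
Giant steps γ_i = 13·109^i mod 239: γ_0=13, γ_1=222, γ_2=59, γ_3=217, γ_4=231 (in table at j=5).
x = i·n + j = 4·16 + 5 = 69.
Check: 79^69 ≡ 13 (mod 239).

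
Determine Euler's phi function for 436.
216

436 = 2^2 × 109
φ(n) = n × ∏(1 - 1/p) for each prime p dividing n
φ(436) = 436 × (1 - 1/2) × (1 - 1/109) = 216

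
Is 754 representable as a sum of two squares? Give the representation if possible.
5² + 27² (a=5, b=27)

Factorization: 754 = 2 × 13 × 29
By Fermat: n is sum of two squares iff every prime p ≡ 3 (mod 4) appears to even power.
All primes ≡ 3 (mod 4) appear to even power.
Search a = 0, 1, 2, … for 754 - a² a perfect square: first hit at a = 5: 754 - 25 = 729 = 27².
754 = 5² + 27² = 25 + 729 ✓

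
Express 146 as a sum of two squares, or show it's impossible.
5² + 11² (a=5, b=11)

Factorization: 146 = 2 × 73
By Fermat: n is sum of two squares iff every prime p ≡ 3 (mod 4) appears to even power.
All primes ≡ 3 (mod 4) appear to even power.
Search a = 0, 1, 2, … for 146 - a² a perfect square: first hit at a = 5: 146 - 25 = 121 = 11².
146 = 5² + 11² = 25 + 121 ✓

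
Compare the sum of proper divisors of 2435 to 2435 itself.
deficient

Proper divisors of 2435: sum = 1 + 5 + 487 = 493
Since 493 < 2435, 2435 is deficient.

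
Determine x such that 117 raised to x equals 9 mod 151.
54

Baby-step giant-step with step n = ⌈√151⌉ = 13.
Baby steps 117^j mod 151 (j:value) for j=0..12: 0:1, 1:117, 2:99, 3:107, 4:137, 5:23, 6:124, 7:12, 8:45, 9:131, 10:76, 11:134, 12:125.
Giant-step multiplier: 117^(-13) ≡ 117^(150-13) = 117^137 ≡ 48 (mod 151).
Giant steps γ_i = 9·48^i mod 151: γ_0=9, γ_1=130, γ_2=49, γ_3=87, γ_4=99 (in table at j=2).
x = i·n + j = 4·13 + 2 = 54.
Check: 117^54 ≡ 9 (mod 151).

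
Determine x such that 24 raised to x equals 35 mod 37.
23

Baby-step giant-step with step n = ⌈√37⌉ = 7.
Baby steps 24^j mod 37 (j:value) for j=0..6: 0:1, 1:24, 2:21, 3:23, 4:34, 5:2, 6:11.
Giant-step multiplier: 24^(-7) ≡ 24^(36-7) = 24^29 ≡ 15 (mod 37).
Giant steps γ_i = 35·15^i mod 37: γ_0=35, γ_1=7, γ_2=31, γ_3=21 (in table at j=2).
x = i·n + j = 3·7 + 2 = 23.
Check: 24^23 ≡ 35 (mod 37).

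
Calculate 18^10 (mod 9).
0

Repeated squaring. Binary of 10 = 1010.
18^1 ≡ 0 (mod 9); 18^2 ≡ 0 (mod 9); 18^4 ≡ 0 (mod 9); 18^8 ≡ 0 (mod 9)
18^10 = 18^2 × 18^8 ≡ 0 (mod 9)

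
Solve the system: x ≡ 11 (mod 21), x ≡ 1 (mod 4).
53

Using Chinese Remainder Theorem:
M = 21 × 4 = 84
M1 = 4, M2 = 21
y1 = 4^(-1) mod 21 = 16
y2 = 21^(-1) mod 4 = 1
x = (11×4×16 + 1×21×1) mod 84 = 53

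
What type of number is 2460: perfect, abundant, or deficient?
abundant

Proper divisors of 2460: sum = 1 + 2 + 3 + 4 + 5 + 6 + 10 + 12 + ... + 492 + 615 + 820 + 1230 (23 divisors) = 4596
Since 4596 > 2460, 2460 is abundant.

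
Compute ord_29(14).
28

29 is prime, so ord(14) divides φ(29) = 28.
Divisors of 28: 1, 2, 4, 7, 14, 28.
Repeated squaring: 14^1 ≡ 14, 14^2 ≡ 22, 14^4 ≡ 20, 14^8 ≡ 23, 14^16 ≡ 7 (mod 29).
Test 14^d mod 29 for each divisor d in increasing order:
14^1 ≡ 14
14^2 ≡ 22
14^4 ≡ 20
14^7 = 14^4·14^2·14^1 ≡ 12
14^14 = 14^8·14^4·14^2 ≡ 28
14^28 = 14^16·14^8·14^4 ≡ 1  ← first divisor giving 1
The order is 28.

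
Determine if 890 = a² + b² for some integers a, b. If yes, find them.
7² + 29² (a=7, b=29)

Factorization: 890 = 2 × 5 × 89
By Fermat: n is sum of two squares iff every prime p ≡ 3 (mod 4) appears to even power.
All primes ≡ 3 (mod 4) appear to even power.
Search a = 0, 1, 2, … for 890 - a² a perfect square: first hit at a = 7: 890 - 49 = 841 = 29².
890 = 7² + 29² = 49 + 841 ✓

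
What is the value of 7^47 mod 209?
182

Repeated squaring. Binary of 47 = 101111.
7^1 ≡ 7 (mod 209); 7^2 ≡ 49 (mod 209); 7^4 ≡ 102 (mod 209); 7^8 ≡ 163 (mod 209); 7^16 ≡ 26 (mod 209); 7^32 ≡ 49 (mod 209)
7^47 = 7^1 × 7^2 × 7^4 × 7^8 × 7^32 ≡ 182 (mod 209)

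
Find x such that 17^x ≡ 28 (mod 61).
33

Baby-step giant-step with step n = ⌈√61⌉ = 8.
Baby steps 17^j mod 61 (j:value) for j=0..7: 0:1, 1:17, 2:45, 3:33, 4:12, 5:21, 6:52, 7:30.
Giant-step multiplier: 17^(-8) ≡ 17^(60-8) = 17^52 ≡ 25 (mod 61).
Giant steps γ_i = 28·25^i mod 61: γ_0=28, γ_1=29, γ_2=54, γ_3=8, γ_4=17 (in table at j=1).
x = i·n + j = 4·8 + 1 = 33.
Check: 17^33 ≡ 28 (mod 61).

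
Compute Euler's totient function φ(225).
120

225 = 3^2 × 5^2
φ(n) = n × ∏(1 - 1/p) for each prime p dividing n
φ(225) = 225 × (1 - 1/3) × (1 - 1/5) = 120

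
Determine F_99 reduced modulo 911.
425

Matrix identity: Q^n = [[F_(n+1), F_n], [F_n, F_(n-1)]] with Q = [[1,1],[1,0]].
n = 99 = 1100011₂. Square-and-multiply, entries mod 911:
Q^1 = [[1,1],[1,0]]
Q^3 = (Q^1)²·Q = [[3,2],[2,1]]
Q^6 = (Q^3)² = [[13,8],[8,5]]
Q^12 = (Q^6)² = [[233,144],[144,89]]
Q^24 = (Q^12)² = [[323,818],[818,416]]
Q^49 = (Q^24)²·Q = [[523,14],[14,509]]
Q^99 = (Q^49)²·Q = [[297,425],[425,783]]
F_99 mod 911 = Q^99[0][1] = 425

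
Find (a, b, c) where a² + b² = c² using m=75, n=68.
(1001, 10200, 10249)

Euclid's formula: a = m² - n², b = 2mn, c = m² + n²
m = 75, n = 68
a = 75² - 68² = 5625 - 4624 = 1001
b = 2 × 75 × 68 = 10200
c = 75² + 68² = 5625 + 4624 = 10249
Verification: 1001² + 10200² = 1002001 + 104040000 = 105042001 = 10249² ✓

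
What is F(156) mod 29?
1

Matrix identity: Q^n = [[F_(n+1), F_n], [F_n, F_(n-1)]] with Q = [[1,1],[1,0]].
n = 156 = 10011100₂. Square-and-multiply, entries mod 29:
Q^1 = [[1,1],[1,0]]
Q^2 = (Q^1)² = [[2,1],[1,1]]
Q^4 = (Q^2)² = [[5,3],[3,2]]
Q^9 = (Q^4)²·Q = [[26,5],[5,21]]
Q^19 = (Q^9)²·Q = [[8,5],[5,3]]
Q^39 = (Q^19)²·Q = [[28,2],[2,26]]
Q^78 = (Q^39)² = [[5,21],[21,13]]
Q^156 = (Q^78)² = [[2,1],[1,1]]
F_156 mod 29 = Q^156[0][1] = 1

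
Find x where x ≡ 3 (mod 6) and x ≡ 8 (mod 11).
63

Using Chinese Remainder Theorem:
M = 6 × 11 = 66
M1 = 11, M2 = 6
y1 = 11^(-1) mod 6 = 5
y2 = 6^(-1) mod 11 = 2
x = (3×11×5 + 8×6×2) mod 66 = 63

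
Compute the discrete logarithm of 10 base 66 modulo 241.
184

Baby-step giant-step with step n = ⌈√241⌉ = 16.
Baby steps 66^j mod 241 (j:value) for j=0..15: 0:1, 1:66, 2:18, 3:224, 4:83, 5:176, 6:48, 7:35, 8:141, 9:148, 10:128, 11:13, 12:135, 13:234, 14:20, 15:115.
Giant-step multiplier: 66^(-16) ≡ 66^(240-16) = 66^224 ≡ 160 (mod 241).
Giant steps γ_i = 10·160^i mod 241: γ_0=10, γ_1=154, γ_2=58, γ_3=122, γ_4=240, γ_5=81, γ_6=187, γ_7=36, γ_8=217, γ_9=16, γ_10=150, γ_11=141 (in table at j=8).
x = i·n + j = 11·16 + 8 = 184.
Check: 66^184 ≡ 10 (mod 241).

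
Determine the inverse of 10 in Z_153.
46

gcd(10, 153) = 1, so the inverse exists.
Extended Euclidean algorithm on (153, 10):
153 = 15 × 10 + 3  ⟹  3 = (1)·153 + (-15)·10
10 = 3 × 3 + 1  ⟹  1 = (-3)·153 + (46)·10
So (46)·10 ≡ 1 (mod 153), i.e. 10^(-1) ≡ 46 (mod 153).
Check: 10 × 46 = 460 ≡ 1 (mod 153)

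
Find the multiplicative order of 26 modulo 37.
3

37 is prime, so ord(26) divides φ(37) = 36.
Divisors of 36: 1, 2, 3, 4, 6, 9, 12, 18, 36.
Repeated squaring: 26^1 ≡ 26, 26^2 ≡ 10, 26^4 ≡ 26, 26^8 ≡ 10, 26^16 ≡ 26, 26^32 ≡ 10 (mod 37).
Test 26^d mod 37 for each divisor d in increasing order:
26^1 ≡ 26
26^2 ≡ 10
26^3 = 26^2·26^1 ≡ 1  ← first divisor giving 1
The order is 3.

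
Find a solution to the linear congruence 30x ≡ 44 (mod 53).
x ≡ 5 (mod 53)

gcd(30, 53) = 1, which divides 44, so solutions exist.
Find 30^(-1) mod 53 by the extended Euclidean algorithm:
53 = 1 × 30 + 23  ⟹  23 = (1)·53 + (-1)·30
30 = 1 × 23 + 7  ⟹  7 = (-1)·53 + (2)·30
23 = 3 × 7 + 2  ⟹  2 = (4)·53 + (-7)·30
7 = 3 × 2 + 1  ⟹  1 = (-13)·53 + (23)·30
So (23)·30 ≡ 1 (mod 53), i.e. 30^(-1) ≡ 23 (mod 53).
x ≡ 23 × 44 = 1012 ≡ 5 (mod 53).
Check: 30 × 5 = 150 ≡ 44 (mod 53).
Unique solution: x ≡ 5 (mod 53)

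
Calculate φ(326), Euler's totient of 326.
162

326 = 2 × 163
φ(n) = n × ∏(1 - 1/p) for each prime p dividing n
φ(326) = 326 × (1 - 1/2) × (1 - 1/163) = 162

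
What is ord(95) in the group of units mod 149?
37

149 is prime, so ord(95) divides φ(149) = 148.
Divisors of 148: 1, 2, 4, 37, 74, 148.
Repeated squaring: 95^1 ≡ 95, 95^2 ≡ 85, 95^4 ≡ 73, 95^8 ≡ 114, 95^16 ≡ 33, 95^32 ≡ 46, 95^64 ≡ 30, 95^128 ≡ 6 (mod 149).
Test 95^d mod 149 for each divisor d in increasing order:
95^1 ≡ 95
95^2 ≡ 85
95^4 ≡ 73
95^37 = 95^32·95^4·95^1 ≡ 1  ← first divisor giving 1
The order is 37.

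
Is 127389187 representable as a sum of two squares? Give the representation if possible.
Not possible

Factorization: 127389187 = 37 × 151^3
By Fermat: n is sum of two squares iff every prime p ≡ 3 (mod 4) appears to even power.
Prime(s) ≡ 3 (mod 4) with odd exponent: [(151, 3)]
Therefore 127389187 cannot be expressed as a² + b².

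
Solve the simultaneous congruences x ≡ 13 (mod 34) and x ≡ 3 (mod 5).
13

Using Chinese Remainder Theorem:
M = 34 × 5 = 170
M1 = 5, M2 = 34
y1 = 5^(-1) mod 34 = 7
y2 = 34^(-1) mod 5 = 4
x = (13×5×7 + 3×34×4) mod 170 = 13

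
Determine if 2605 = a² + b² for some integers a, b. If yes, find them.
2² + 51² (a=2, b=51)

Factorization: 2605 = 5 × 521
By Fermat: n is sum of two squares iff every prime p ≡ 3 (mod 4) appears to even power.
All primes ≡ 3 (mod 4) appear to even power.
Search a = 0, 1, 2, … for 2605 - a² a perfect square: first hit at a = 2: 2605 - 4 = 2601 = 51².
2605 = 2² + 51² = 4 + 2601 ✓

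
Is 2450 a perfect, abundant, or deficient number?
abundant

Proper divisors of 2450: sum = 1 + 2 + 5 + 7 + 10 + 14 + 25 + 35 + ... + 245 + 350 + 490 + 1225 (17 divisors) = 2851
Since 2851 > 2450, 2450 is abundant.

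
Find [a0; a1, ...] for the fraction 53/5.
[10; 1, 1, 2]

Euclidean algorithm steps:
53 = 10 × 5 + 3
5 = 1 × 3 + 2
3 = 1 × 2 + 1
2 = 2 × 1 + 0
Continued fraction: [10; 1, 1, 2]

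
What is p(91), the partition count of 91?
64112359

p(n) counts ways to write n as a sum of positive integers (order ignored).
Euler's pentagonal recurrence: p(k) = p(k-1) + p(k-2) - p(k-5) - p(k-7) + p(k-12) + p(k-15) - ... (offsets j(3j∓1)/2, signs ++--, p(0)=1, p(<0)=0).
DP table for k = 0..90: p(0)=1, p(1)=1, p(2)=2, p(3)=3, p(4)=5, p(5)=7, p(6)=11, p(7)=15, p(8)=22, p(9)=30, p(10)=42, p(11)=56, p(12)=77, p(13)=101, p(14)=135, p(15)=176, p(16)=231, p(17)=297, p(18)=385, p(19)=490, p(20)=627, p(21)=792, p(22)=1002, p(23)=1255, p(24)=1575, p(25)=1958, p(26)=2436, p(27)=3010, p(28)=3718, p(29)=4565, p(30)=5604, p(31)=6842, p(32)=8349, p(33)=10143, p(34)=12310, p(35)=14883, p(36)=17977, p(37)=21637, p(38)=26015, p(39)=31185, p(40)=37338, p(41)=44583, p(42)=53174, p(43)=63261, p(44)=75175, p(45)=89134, p(46)=105558, p(47)=124754, p(48)=147273, p(49)=173525, p(50)=204226, p(51)=239943, p(52)=281589, p(53)=329931, p(54)=386155, p(55)=451276, p(56)=526823, p(57)=614154, p(58)=715220, p(59)=831820, p(60)=966467, p(61)=1121505, p(62)=1300156, p(63)=1505499, p(64)=1741630, p(65)=2012558, p(66)=2323520, p(67)=2679689, p(68)=3087735, p(69)=3554345, p(70)=4087968, p(71)=4697205, p(72)=5392783, p(73)=6185689, p(74)=7089500, p(75)=8118264, p(76)=9289091, p(77)=10619863, p(78)=12132164, p(79)=13848650, p(80)=15796476, p(81)=18004327, p(82)=20506255, p(83)=23338469, p(84)=26543660, p(85)=30167357, p(86)=34262962, p(87)=38887673, p(88)=44108109, p(89)=49995925, p(90)=56634173.
Final step: p(91) = p(90) + p(89) - p(86) - p(84) + p(79) + p(76) - p(69) - p(65) + p(56) + p(51) - p(40) - p(34) + p(21) + p(14)
= 56634173 + 49995925 - 34262962 - 26543660 + 13848650 + 9289091 - 3554345 - 2012558 + 526823 + 239943 - 37338 - 12310 + 792 + 135
= 64112359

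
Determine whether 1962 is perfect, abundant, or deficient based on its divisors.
abundant

Proper divisors of 1962: sum = 1 + 2 + 3 + 6 + 9 + 18 + 109 + 218 + 327 + 654 + 981 = 2328
Since 2328 > 1962, 1962 is abundant.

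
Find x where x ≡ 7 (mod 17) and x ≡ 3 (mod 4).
7

Using Chinese Remainder Theorem:
M = 17 × 4 = 68
M1 = 4, M2 = 17
y1 = 4^(-1) mod 17 = 13
y2 = 17^(-1) mod 4 = 1
x = (7×4×13 + 3×17×1) mod 68 = 7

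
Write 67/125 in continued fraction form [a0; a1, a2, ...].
[0; 1, 1, 6, 2, 4]

Euclidean algorithm steps:
67 = 0 × 125 + 67
125 = 1 × 67 + 58
67 = 1 × 58 + 9
58 = 6 × 9 + 4
9 = 2 × 4 + 1
4 = 4 × 1 + 0
Continued fraction: [0; 1, 1, 6, 2, 4]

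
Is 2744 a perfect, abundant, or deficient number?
abundant

Proper divisors of 2744: sum = 1 + 2 + 4 + 7 + 8 + 14 + 28 + 49 + 56 + 98 + 196 + 343 + 392 + 686 + 1372 = 3256
Since 3256 > 2744, 2744 is abundant.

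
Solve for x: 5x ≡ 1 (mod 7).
3

gcd(5, 7) = 1, so the inverse exists.
Extended Euclidean algorithm on (7, 5):
7 = 1 × 5 + 2  ⟹  2 = (1)·7 + (-1)·5
5 = 2 × 2 + 1  ⟹  1 = (-2)·7 + (3)·5
So (3)·5 ≡ 1 (mod 7), i.e. 5^(-1) ≡ 3 (mod 7).
Check: 5 × 3 = 15 ≡ 1 (mod 7)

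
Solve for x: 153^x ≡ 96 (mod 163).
118

Baby-step giant-step with step n = ⌈√163⌉ = 13.
Baby steps 153^j mod 163 (j:value) for j=0..12: 0:1, 1:153, 2:100, 3:141, 4:57, 5:82, 6:158, 7:50, 8:152, 9:110, 10:41, 11:79, 12:25.
Giant-step multiplier: 153^(-13) ≡ 153^(162-13) = 153^149 ≡ 148 (mod 163).
Giant steps γ_i = 96·148^i mod 163: γ_0=96, γ_1=27, γ_2=84, γ_3=44, γ_4=155, γ_5=120, γ_6=156, γ_7=105, γ_8=55, γ_9=153 (in table at j=1).
x = i·n + j = 9·13 + 1 = 118.
Check: 153^118 ≡ 96 (mod 163).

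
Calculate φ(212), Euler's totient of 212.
104

212 = 2^2 × 53
φ(n) = n × ∏(1 - 1/p) for each prime p dividing n
φ(212) = 212 × (1 - 1/2) × (1 - 1/53) = 104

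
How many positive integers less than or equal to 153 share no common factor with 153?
96

153 = 3^2 × 17
φ(n) = n × ∏(1 - 1/p) for each prime p dividing n
φ(153) = 153 × (1 - 1/3) × (1 - 1/17) = 96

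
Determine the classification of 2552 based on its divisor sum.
abundant

Proper divisors of 2552: sum = 1 + 2 + 4 + 8 + 11 + 22 + 29 + 44 + 58 + 88 + 116 + 232 + 319 + 638 + 1276 = 2848
Since 2848 > 2552, 2552 is abundant.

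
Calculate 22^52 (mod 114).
112

Repeated squaring. Binary of 52 = 110100.
22^1 ≡ 22 (mod 114); 22^2 ≡ 28 (mod 114); 22^4 ≡ 100 (mod 114); 22^8 ≡ 82 (mod 114); 22^16 ≡ 112 (mod 114); 22^32 ≡ 4 (mod 114)
22^52 = 22^4 × 22^16 × 22^32 ≡ 112 (mod 114)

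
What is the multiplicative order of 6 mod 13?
12

13 is prime, so ord(6) divides φ(13) = 12.
Divisors of 12: 1, 2, 3, 4, 6, 12.
Repeated squaring: 6^1 ≡ 6, 6^2 ≡ 10, 6^4 ≡ 9, 6^8 ≡ 3 (mod 13).
Test 6^d mod 13 for each divisor d in increasing order:
6^1 ≡ 6
6^2 ≡ 10
6^3 = 6^2·6^1 ≡ 8
6^4 ≡ 9
6^6 = 6^4·6^2 ≡ 12
6^12 = 6^8·6^4 ≡ 1  ← first divisor giving 1
The order is 12.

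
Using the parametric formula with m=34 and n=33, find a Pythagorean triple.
(67, 2244, 2245)

Euclid's formula: a = m² - n², b = 2mn, c = m² + n²
m = 34, n = 33
a = 34² - 33² = 1156 - 1089 = 67
b = 2 × 34 × 33 = 2244
c = 34² + 33² = 1156 + 1089 = 2245
Verification: 67² + 2244² = 4489 + 5035536 = 5040025 = 2245² ✓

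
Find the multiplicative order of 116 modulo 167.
83

167 is prime, so ord(116) divides φ(167) = 166.
Divisors of 166: 1, 2, 83, 166.
Repeated squaring: 116^1 ≡ 116, 116^2 ≡ 96, 116^4 ≡ 31, 116^8 ≡ 126, 116^16 ≡ 11, 116^32 ≡ 121, 116^64 ≡ 112, 116^128 ≡ 19 (mod 167).
Test 116^d mod 167 for each divisor d in increasing order:
116^1 ≡ 116
116^2 ≡ 96
116^83 = 116^64·116^16·116^2·116^1 ≡ 1  ← first divisor giving 1
The order is 83.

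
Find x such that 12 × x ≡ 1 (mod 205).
188

gcd(12, 205) = 1, so the inverse exists.
Extended Euclidean algorithm on (205, 12):
205 = 17 × 12 + 1  ⟹  1 = (1)·205 + (-17)·12
So (-17)·12 ≡ 1 (mod 205), i.e. 12^(-1) ≡ -17 ≡ 188 (mod 205).
Check: 12 × 188 = 2256 ≡ 1 (mod 205)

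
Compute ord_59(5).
29

59 is prime, so ord(5) divides φ(59) = 58.
Divisors of 58: 1, 2, 29, 58.
Repeated squaring: 5^1 ≡ 5, 5^2 ≡ 25, 5^4 ≡ 35, 5^8 ≡ 45, 5^16 ≡ 19, 5^32 ≡ 7 (mod 59).
Test 5^d mod 59 for each divisor d in increasing order:
5^1 ≡ 5
5^2 ≡ 25
5^29 = 5^16·5^8·5^4·5^1 ≡ 1  ← first divisor giving 1
The order is 29.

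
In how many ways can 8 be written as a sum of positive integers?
22

p(n) counts ways to write n as a sum of positive integers (order ignored).
Examples: 8; 7 + 1; 6 + 2; 6 + 1 + 1; 5 + 3; ... (22 total)
p(8) = 22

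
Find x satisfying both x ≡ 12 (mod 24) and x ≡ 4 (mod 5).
84

Using Chinese Remainder Theorem:
M = 24 × 5 = 120
M1 = 5, M2 = 24
y1 = 5^(-1) mod 24 = 5
y2 = 24^(-1) mod 5 = 4
x = (12×5×5 + 4×24×4) mod 120 = 84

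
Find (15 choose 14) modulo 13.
2

Using Lucas' theorem:
Write n=15 and k=14 in base 13:
n in base 13: [1, 2]
k in base 13: [1, 1]
C(15,14) mod 13 = ∏ C(n_i, k_i) mod 13
Digit binomials (mod 13): C(1,1) = 1; C(2,1) = 2
Product: 1 × 2 = 2 ≡ 2 (mod 13)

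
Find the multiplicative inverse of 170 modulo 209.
75

gcd(170, 209) = 1, so the inverse exists.
Extended Euclidean algorithm on (209, 170):
209 = 1 × 170 + 39  ⟹  39 = (1)·209 + (-1)·170
170 = 4 × 39 + 14  ⟹  14 = (-4)·209 + (5)·170
39 = 2 × 14 + 11  ⟹  11 = (9)·209 + (-11)·170
14 = 1 × 11 + 3  ⟹  3 = (-13)·209 + (16)·170
11 = 3 × 3 + 2  ⟹  2 = (48)·209 + (-59)·170
3 = 1 × 2 + 1  ⟹  1 = (-61)·209 + (75)·170
So (75)·170 ≡ 1 (mod 209), i.e. 170^(-1) ≡ 75 (mod 209).
Check: 170 × 75 = 12750 ≡ 1 (mod 209)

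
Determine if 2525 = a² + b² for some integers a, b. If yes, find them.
5² + 50² (a=5, b=50)

Factorization: 2525 = 5^2 × 101
By Fermat: n is sum of two squares iff every prime p ≡ 3 (mod 4) appears to even power.
All primes ≡ 3 (mod 4) appear to even power.
Search a = 0, 1, 2, … for 2525 - a² a perfect square: first hit at a = 5: 2525 - 25 = 2500 = 50².
2525 = 5² + 50² = 25 + 2500 ✓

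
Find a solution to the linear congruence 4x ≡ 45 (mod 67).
x ≡ 28 (mod 67)

gcd(4, 67) = 1, which divides 45, so solutions exist.
Find 4^(-1) mod 67 by the extended Euclidean algorithm:
67 = 16 × 4 + 3  ⟹  3 = (1)·67 + (-16)·4
4 = 1 × 3 + 1  ⟹  1 = (-1)·67 + (17)·4
So (17)·4 ≡ 1 (mod 67), i.e. 4^(-1) ≡ 17 (mod 67).
x ≡ 17 × 45 = 765 ≡ 28 (mod 67).
Check: 4 × 28 = 112 ≡ 45 (mod 67).
Unique solution: x ≡ 28 (mod 67)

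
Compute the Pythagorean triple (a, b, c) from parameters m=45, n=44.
(89, 3960, 3961)

Euclid's formula: a = m² - n², b = 2mn, c = m² + n²
m = 45, n = 44
a = 45² - 44² = 2025 - 1936 = 89
b = 2 × 45 × 44 = 3960
c = 45² + 44² = 2025 + 1936 = 3961
Verification: 89² + 3960² = 7921 + 15681600 = 15689521 = 3961² ✓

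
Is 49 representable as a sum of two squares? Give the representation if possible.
0² + 7² (a=0, b=7)

Factorization: 49 = 7^2
By Fermat: n is sum of two squares iff every prime p ≡ 3 (mod 4) appears to even power.
All primes ≡ 3 (mod 4) appear to even power.
Search a = 0, 1, 2, … for 49 - a² a perfect square: first hit at a = 0: 49 - 0 = 49 = 7².
49 = 0² + 7² = 0 + 49 ✓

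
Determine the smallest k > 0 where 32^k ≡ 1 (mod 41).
4

41 is prime, so ord(32) divides φ(41) = 40.
Divisors of 40: 1, 2, 4, 5, 8, 10, 20, 40.
Repeated squaring: 32^1 ≡ 32, 32^2 ≡ 40, 32^4 ≡ 1, 32^8 ≡ 1, 32^16 ≡ 1, 32^32 ≡ 1 (mod 41).
Test 32^d mod 41 for each divisor d in increasing order:
32^1 ≡ 32
32^2 ≡ 40
32^4 ≡ 1  ← first divisor giving 1
The order is 4.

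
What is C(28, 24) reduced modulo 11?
4

Using Lucas' theorem:
Write n=28 and k=24 in base 11:
n in base 11: [2, 6]
k in base 11: [2, 2]
C(28,24) mod 11 = ∏ C(n_i, k_i) mod 11
Digit binomials (mod 11): C(2,2) = 1; C(6,2) = 15 ≡ 4
Product: 1 × 4 = 4 ≡ 4 (mod 11)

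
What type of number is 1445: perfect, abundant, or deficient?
deficient

Proper divisors of 1445: sum = 1 + 5 + 17 + 85 + 289 = 397
Since 397 < 1445, 1445 is deficient.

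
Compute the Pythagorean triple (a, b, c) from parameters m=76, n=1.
(5775, 152, 5777)

Euclid's formula: a = m² - n², b = 2mn, c = m² + n²
m = 76, n = 1
a = 76² - 1² = 5776 - 1 = 5775
b = 2 × 76 × 1 = 152
c = 76² + 1² = 5776 + 1 = 5777
Verification: 5775² + 152² = 33350625 + 23104 = 33373729 = 5777² ✓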